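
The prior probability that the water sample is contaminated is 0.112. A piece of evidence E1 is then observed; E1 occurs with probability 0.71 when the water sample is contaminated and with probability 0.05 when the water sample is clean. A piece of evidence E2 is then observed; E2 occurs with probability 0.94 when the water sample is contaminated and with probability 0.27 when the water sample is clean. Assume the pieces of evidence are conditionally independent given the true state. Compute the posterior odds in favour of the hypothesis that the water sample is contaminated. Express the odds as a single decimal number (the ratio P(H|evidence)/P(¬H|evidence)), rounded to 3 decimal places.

Prior odds = 0.112/(1−0.112) = 0.12613. In log-odds, ln(0.12613) = -2.0705.
Add log likelihood ratios: ln(14.200) + ln(3.4815) = 3.9007.
Posterior log-odds = 1.8302, so posterior odds = exp(1.8302) = 6.2353.

Posterior odds ≈ 6.235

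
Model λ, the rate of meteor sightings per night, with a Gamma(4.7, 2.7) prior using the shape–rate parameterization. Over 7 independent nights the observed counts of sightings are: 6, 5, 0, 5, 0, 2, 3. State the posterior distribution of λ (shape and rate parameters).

Total count ∑xᵢ = 21 over n = 7 nights.
Gamma is conjugate to the Poisson likelihood: posterior is Gamma(shape = 4.7+21 = 25.7, rate = 2.7+7 = 9.7).

Posterior: Gamma(shape=25.7, rate=9.7)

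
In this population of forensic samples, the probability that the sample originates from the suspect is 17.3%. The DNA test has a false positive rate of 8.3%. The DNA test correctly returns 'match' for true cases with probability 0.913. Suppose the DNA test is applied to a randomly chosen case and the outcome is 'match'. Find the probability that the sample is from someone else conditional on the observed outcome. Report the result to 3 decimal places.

Let H be the event that the sample originates from the suspect. P(H) = 0.173, so P(¬H) = 0.827. With E the 'match' result, P(E|H) = 0.913 and P(E|¬H) = 0.083.
P(E) = 0.913·0.173 + 0.083·0.827 = 0.15795 + 0.068641 = 0.22659.
By Bayes' theorem, P(H|E) = 0.15795 / 0.22659 = 0.697. Hence P(¬H|E) = 1 − 0.697 = 0.303.

P(¬H | E) ≈ 0.303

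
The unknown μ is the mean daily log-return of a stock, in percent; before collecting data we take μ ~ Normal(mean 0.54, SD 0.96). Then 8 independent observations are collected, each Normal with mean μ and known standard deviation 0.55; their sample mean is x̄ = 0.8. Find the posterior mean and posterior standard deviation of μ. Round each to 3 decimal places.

Posterior mean ≈ 0.790; posterior SD ≈ 0.191

Prior precision 1/τ₀² = 1/0.96² = 1.08507; data precision n/σ² = 8/0.55² = 26.4463.
Posterior precision = 1.08507 + 26.4463 = 27.5314, giving posterior SD = 1/√27.5314 = 0.191.
Posterior mean = (1.08507·0.54 + 26.4463·0.8) / 27.5314 = 0.790.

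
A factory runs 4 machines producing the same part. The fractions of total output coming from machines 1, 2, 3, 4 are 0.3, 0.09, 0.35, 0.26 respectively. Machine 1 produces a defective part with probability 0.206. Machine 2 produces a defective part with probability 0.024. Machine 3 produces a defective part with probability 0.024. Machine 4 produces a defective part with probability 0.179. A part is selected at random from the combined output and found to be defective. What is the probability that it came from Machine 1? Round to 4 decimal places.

Posterior probability ≈ 0.5198

P(defective|M1) = 0.206; P(defective|M2) = 0.024; P(defective|M3) = 0.024; P(defective|M4) = 0.179.
Prior × likelihood for each source: 0.3·0.206=0.06180, 0.09·0.024=0.002160, 0.35·0.024=0.008400, 0.26·0.179=0.04654. Summing gives P(defective) = 0.11890.
P(Machine 1 | defective) = 0.06180 / 0.11890 = 0.5198.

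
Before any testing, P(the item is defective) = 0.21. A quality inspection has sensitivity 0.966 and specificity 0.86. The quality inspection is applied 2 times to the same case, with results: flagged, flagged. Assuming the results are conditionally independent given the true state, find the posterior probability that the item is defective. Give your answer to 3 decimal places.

Posterior P(H) ≈ 0.927

Let H be the event that the item is defective; start with P(H) = 0.21. P('flagged'|H) = 0.966, P('flagged'|¬H) = 0.14.
Update on result 1 ('flagged'): P(H) ← 0.966·0.2100 / (0.966·0.2100 + 0.14·0.7900) = 0.20286/0.31346 = 0.6472.
Update on result 2 ('flagged'): P(H) ← 0.966·0.6472 / (0.966·0.6472 + 0.14·0.3528) = 0.62516/0.67456 = 0.9268.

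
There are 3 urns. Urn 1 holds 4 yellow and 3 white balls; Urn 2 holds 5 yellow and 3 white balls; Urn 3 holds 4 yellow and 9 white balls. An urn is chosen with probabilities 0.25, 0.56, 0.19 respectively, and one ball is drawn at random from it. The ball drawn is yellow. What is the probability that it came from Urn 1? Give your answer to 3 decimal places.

Tabulate prior·likelihood by source: [1] prior 0.25, lik 0.5714, product 0.1429; [2] prior 0.56, lik 0.625, product 0.3500; [3] prior 0.19, lik 0.3077, product 0.05846.
Normalizing constant = 0.55132; the posterior for Urn 1 is its product over the sum, 0.1429/0.55132 = 0.259.

Posterior probability ≈ 0.259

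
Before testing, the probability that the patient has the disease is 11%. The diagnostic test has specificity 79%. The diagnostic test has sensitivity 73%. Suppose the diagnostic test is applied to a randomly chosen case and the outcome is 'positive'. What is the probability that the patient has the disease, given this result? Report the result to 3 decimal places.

P(H | E) ≈ 0.301

Write H for 'the patient has the disease'. Prior odds H:¬H = 0.11/0.89 = 0.12360. For the 'positive' outcome, the likelihood ratio is 0.73/0.21 = 3.4762.
Posterior odds = 0.12360 × 3.4762 = 0.42964, so P(H|E) = 0.42964/(1+0.42964) = 0.301.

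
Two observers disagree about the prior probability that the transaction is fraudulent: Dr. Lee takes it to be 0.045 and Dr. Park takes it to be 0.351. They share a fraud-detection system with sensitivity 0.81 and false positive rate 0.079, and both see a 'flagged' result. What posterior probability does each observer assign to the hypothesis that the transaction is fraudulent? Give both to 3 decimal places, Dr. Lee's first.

P('+'|H) = 0.81, P('+'|¬H) = 0.079.
Dr. Lee: numerator 0.81·0.045 = 0.036450; evidence = 0.036450+0.079·0.955 = 0.11189; posterior = 0.326.
Dr. Park: numerator 0.81·0.351 = 0.28431; evidence = 0.28431+0.079·0.649 = 0.33558; posterior = 0.847.

Dr. Lee: 0.326; Dr. Park: 0.847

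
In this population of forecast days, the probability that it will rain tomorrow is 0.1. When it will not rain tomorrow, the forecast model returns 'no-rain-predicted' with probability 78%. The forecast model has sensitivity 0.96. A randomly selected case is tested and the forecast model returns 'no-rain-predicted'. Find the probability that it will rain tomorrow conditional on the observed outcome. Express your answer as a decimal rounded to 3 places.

Let H be the event that it will rain tomorrow. P(H) = 0.1, so P(¬H) = 0.9. With E the 'no-rain-predicted' result, P(E|H) = 0.04 and P(E|¬H) = 0.78.
P(E) = 0.04·0.1 + 0.78·0.9 = 0.0040000 + 0.70200 = 0.70600.
By Bayes' theorem, P(H|E) = 0.0040000 / 0.70600 = 0.006.

P(H | E) ≈ 0.006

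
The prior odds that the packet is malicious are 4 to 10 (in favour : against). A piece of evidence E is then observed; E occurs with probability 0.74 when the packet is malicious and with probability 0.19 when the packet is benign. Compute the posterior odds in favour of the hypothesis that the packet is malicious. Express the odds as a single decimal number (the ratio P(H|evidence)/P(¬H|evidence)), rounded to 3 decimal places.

Prior odds = 4/10 = 0.40000. In log-odds, ln(0.40000) = -0.91629.
Add log likelihood ratio: ln(3.8947) = 1.3596.
Posterior log-odds = 0.44334, so posterior odds = exp(0.44334) = 1.5579.

Posterior odds ≈ 1.558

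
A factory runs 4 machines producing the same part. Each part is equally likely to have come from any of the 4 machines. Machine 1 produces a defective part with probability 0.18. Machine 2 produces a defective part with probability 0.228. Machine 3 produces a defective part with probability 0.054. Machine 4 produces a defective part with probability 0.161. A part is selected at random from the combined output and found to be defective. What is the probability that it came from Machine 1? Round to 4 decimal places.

P(defective|M1) = 0.18; P(defective|M2) = 0.228; P(defective|M3) = 0.054; P(defective|M4) = 0.161.
Prior × likelihood for each source: 0.25·0.18=0.04500, 0.25·0.228=0.05700, 0.25·0.054=0.01350, 0.25·0.161=0.04025. Summing gives P(defective) = 0.15575.
P(Machine 1 | defective) = 0.04500 / 0.15575 = 0.2889.

Posterior probability ≈ 0.2889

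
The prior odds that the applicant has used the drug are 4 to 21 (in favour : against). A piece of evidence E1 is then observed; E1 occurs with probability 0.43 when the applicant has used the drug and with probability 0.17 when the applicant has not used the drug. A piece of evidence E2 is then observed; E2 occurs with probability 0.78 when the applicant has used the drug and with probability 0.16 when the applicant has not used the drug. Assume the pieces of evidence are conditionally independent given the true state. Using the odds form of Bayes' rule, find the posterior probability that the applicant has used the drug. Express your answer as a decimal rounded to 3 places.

Prior odds = 4/21 = 0.19048.
Likelihood ratio for E1 = 0.43/0.17 = 2.5294.
Likelihood ratio for E2 = 0.78/0.16 = 4.8750.
Posterior odds = prior odds × LR₁ × LR₂ = 2.3487.
Posterior probability = odds/(1+odds) = 2.3487/3.3487 = 0.701.

Posterior probability ≈ 0.701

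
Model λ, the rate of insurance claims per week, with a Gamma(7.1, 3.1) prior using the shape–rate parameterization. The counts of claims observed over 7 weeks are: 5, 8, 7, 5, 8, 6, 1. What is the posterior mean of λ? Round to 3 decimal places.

Posterior mean ≈ 4.663

The Poisson likelihood adds the total count to the shape and the number of exposure periods to the rate. Here ∑xᵢ = 40 and n = 7, so shape 7.1→47.1 and rate 3.1→10.1.
E[λ | data] = 47.1/10.1 = 4.663.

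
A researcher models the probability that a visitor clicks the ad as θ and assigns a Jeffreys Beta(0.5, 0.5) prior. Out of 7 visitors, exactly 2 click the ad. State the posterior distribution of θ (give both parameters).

The binomial likelihood is conjugate to the Beta prior: with 2 successes and 5 failures, the posterior is Beta(0.5+2, 0.5+5) = Beta(2.5, 5.5).

Posterior: Beta(2.5, 5.5)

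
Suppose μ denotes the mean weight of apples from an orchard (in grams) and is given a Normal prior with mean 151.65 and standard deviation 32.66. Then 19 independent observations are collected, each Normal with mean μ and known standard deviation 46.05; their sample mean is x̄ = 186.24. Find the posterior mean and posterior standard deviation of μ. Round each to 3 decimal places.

With known σ, the Normal prior is conjugate. Weight on the data is w = (n/σ²)/(n/σ² + 1/τ₀²) = 0.00895972/(0.00895972+0.00093749) = 0.90528.
Posterior mean = w·x̄ + (1−w)·μ₀ = 0.90528·186.24 + 0.094723·151.65 = 182.964. Posterior variance = 1/(0.00895972+0.00093749) = 101.039, so SD = 10.052.

Posterior mean ≈ 182.964; posterior SD ≈ 10.052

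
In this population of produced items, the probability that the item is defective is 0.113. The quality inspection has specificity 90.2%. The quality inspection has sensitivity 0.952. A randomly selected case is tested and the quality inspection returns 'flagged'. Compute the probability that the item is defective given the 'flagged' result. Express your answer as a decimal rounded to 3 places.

P(H | E) ≈ 0.553

Write H for 'the item is defective'. Prior odds H:¬H = 0.113/0.887 = 0.12740. For the 'flagged' outcome, the likelihood ratio is 0.952/0.098 = 9.7143.
Posterior odds = 0.12740 × 9.7143 = 1.2376, so P(H|E) = 1.2376/(1+1.2376) = 0.553.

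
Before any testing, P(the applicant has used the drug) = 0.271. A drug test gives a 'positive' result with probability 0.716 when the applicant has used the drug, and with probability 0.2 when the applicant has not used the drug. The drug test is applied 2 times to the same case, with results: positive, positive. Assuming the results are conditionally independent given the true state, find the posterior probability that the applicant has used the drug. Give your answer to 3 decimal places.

With H the event that the applicant has used the drug, the joint likelihood of the observed sequence is P(data|H) = 0.716·0.716 = 0.51266 and P(data|¬H) = 0.2·0.2 = 0.040000.
Bayes: P(H|data) = 0.271·0.51266 / (0.271·0.51266 + 0.729·0.040000) = 0.13893/0.16809 = 0.8265.

Posterior P(H) ≈ 0.827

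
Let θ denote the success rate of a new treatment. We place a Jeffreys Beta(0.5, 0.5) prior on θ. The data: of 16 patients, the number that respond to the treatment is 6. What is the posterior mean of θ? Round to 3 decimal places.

Posterior mean ≈ 0.382

Observing 6 successes and 10 failures updates Beta(0.5, 0.5) by adding the success and failure counts to the two shape parameters: α = 0.5+6 = 6.5, β = 0.5+10 = 10.5.
E[θ | data] = 6.5/(6.5+10.5) = 0.382.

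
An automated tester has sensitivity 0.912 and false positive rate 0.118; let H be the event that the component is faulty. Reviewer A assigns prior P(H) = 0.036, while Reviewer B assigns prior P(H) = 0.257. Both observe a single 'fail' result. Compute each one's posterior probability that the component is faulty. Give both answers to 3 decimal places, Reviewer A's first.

The likelihood ratio for a 'fail' result is 0.912/0.118 = 7.7288.
Reviewer A: prior odds 0.036/0.964 = 0.037344; posterior odds 0.28863; posterior probability 0.224.
Reviewer B: prior odds 0.257/0.743 = 0.34590; posterior odds 2.6734; posterior probability 0.728.

Reviewer A: 0.224; Reviewer B: 0.728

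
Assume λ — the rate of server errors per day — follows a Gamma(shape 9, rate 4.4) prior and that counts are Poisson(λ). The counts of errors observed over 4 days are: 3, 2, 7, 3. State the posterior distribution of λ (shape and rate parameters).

The Poisson likelihood adds the total count to the shape and the number of exposure periods to the rate. Here ∑xᵢ = 15 and n = 4, so shape 9→24 and rate 4.4→8.4.

Posterior: Gamma(shape=24, rate=8.4)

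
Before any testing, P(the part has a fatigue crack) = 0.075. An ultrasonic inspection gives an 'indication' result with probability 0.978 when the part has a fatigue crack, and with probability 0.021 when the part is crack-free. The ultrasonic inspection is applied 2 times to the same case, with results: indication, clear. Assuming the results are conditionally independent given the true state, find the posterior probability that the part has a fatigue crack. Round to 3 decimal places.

With H the event that the part has a fatigue crack, the joint likelihood of the observed sequence is P(data|H) = 0.978·0.022 = 0.021516 and P(data|¬H) = 0.021·0.979 = 0.020559.
Bayes: P(H|data) = 0.075·0.021516 / (0.075·0.021516 + 0.925·0.020559) = 0.0016137/0.020631 = 0.0782.

Posterior P(H) ≈ 0.078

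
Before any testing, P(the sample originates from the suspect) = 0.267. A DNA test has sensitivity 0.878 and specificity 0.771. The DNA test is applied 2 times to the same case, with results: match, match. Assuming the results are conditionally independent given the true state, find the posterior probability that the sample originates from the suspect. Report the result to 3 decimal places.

With H the event that the sample originates from the suspect, the joint likelihood of the observed sequence is P(data|H) = 0.878·0.878 = 0.77088 and P(data|¬H) = 0.229·0.229 = 0.052441.
Bayes: P(H|data) = 0.267·0.77088 / (0.267·0.77088 + 0.733·0.052441) = 0.20583/0.24427 = 0.8426.

Posterior P(H) ≈ 0.843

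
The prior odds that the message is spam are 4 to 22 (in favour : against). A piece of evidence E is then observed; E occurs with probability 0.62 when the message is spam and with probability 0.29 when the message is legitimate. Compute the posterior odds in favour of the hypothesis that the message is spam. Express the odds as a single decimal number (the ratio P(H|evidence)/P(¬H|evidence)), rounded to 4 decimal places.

Posterior odds ≈ 0.3887

Prior odds = 4/22 = 0.18182.
Likelihood ratio for E = 0.62/0.29 = 2.1379.
Posterior odds = prior odds × LR = 0.38871.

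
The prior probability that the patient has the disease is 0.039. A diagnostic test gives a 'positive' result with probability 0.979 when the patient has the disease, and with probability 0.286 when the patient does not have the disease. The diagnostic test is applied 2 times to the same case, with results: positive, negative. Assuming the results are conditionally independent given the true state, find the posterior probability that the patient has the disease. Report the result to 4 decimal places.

Posterior P(H) ≈ 0.0041

With H the event that the patient has the disease, the joint likelihood of the observed sequence is P(data|H) = 0.979·0.021 = 0.020559 and P(data|¬H) = 0.286·0.714 = 0.20420.
Bayes: P(H|data) = 0.039·0.020559 / (0.039·0.020559 + 0.961·0.20420) = 0.00080180/0.19704 = 0.0041.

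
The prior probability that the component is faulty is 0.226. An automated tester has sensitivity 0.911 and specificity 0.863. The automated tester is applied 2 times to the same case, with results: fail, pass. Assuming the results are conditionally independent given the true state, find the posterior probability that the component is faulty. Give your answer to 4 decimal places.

Let H be the event that the component is faulty; start with P(H) = 0.226. P('fail'|H) = 0.911, P('fail'|¬H) = 0.137.
Update on result 1 ('fail'): P(H) ← 0.911·0.2260 / (0.911·0.2260 + 0.137·0.7740) = 0.20589/0.31192 = 0.6601.
Update on result 2 ('pass'): P(H) ← 0.089·0.6601 / (0.089·0.6601 + 0.863·0.3399) = 0.058745/0.35212 = 0.1668.

Posterior P(H) ≈ 0.1668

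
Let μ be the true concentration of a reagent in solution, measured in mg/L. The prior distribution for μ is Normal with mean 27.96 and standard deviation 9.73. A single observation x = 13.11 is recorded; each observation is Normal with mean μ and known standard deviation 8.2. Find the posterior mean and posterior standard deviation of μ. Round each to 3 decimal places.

With known σ, the Normal prior is conjugate. Weight on the data is w = (n/σ²)/(n/σ² + 1/τ₀²) = 0.0148721/(0.0148721+0.0105627) = 0.58471.
Posterior mean = w·x̄ + (1−w)·μ₀ = 0.58471·13.11 + 0.41529·27.96 = 19.277. Posterior variance = 1/(0.0148721+0.0105627) = 39.3162, so SD = 6.270.

Posterior mean ≈ 19.277; posterior SD ≈ 6.270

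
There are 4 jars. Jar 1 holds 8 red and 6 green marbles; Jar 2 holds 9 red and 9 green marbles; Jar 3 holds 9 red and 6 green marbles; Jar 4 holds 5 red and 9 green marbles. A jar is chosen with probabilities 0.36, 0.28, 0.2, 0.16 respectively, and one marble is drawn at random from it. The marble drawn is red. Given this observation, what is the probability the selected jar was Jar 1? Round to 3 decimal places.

Posterior probability ≈ 0.393

P(red|Jar 1) = 0.5714; P(red|Jar 2) = 0.5; P(red|Jar 3) = 0.6; P(red|Jar 4) = 0.3571.
Prior × likelihood for each source: 0.36·0.5714=0.2057, 0.28·0.5=0.1400, 0.2·0.6=0.1200, 0.16·0.3571=0.05714. Summing gives P(red) = 0.52286.
P(Jar 1 | red) = 0.2057 / 0.52286 = 0.393.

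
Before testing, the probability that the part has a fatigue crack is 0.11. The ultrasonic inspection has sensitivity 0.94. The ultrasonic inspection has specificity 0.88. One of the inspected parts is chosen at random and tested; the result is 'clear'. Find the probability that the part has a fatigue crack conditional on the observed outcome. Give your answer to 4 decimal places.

P(H | E) ≈ 0.0084

Write H for 'the part has a fatigue crack'. Prior odds H:¬H = 0.11/0.89 = 0.12360. For the 'clear' outcome, the likelihood ratio is 0.06/0.88 = 0.068182.
Posterior odds = 0.12360 × 0.068182 = 0.0084270, so P(H|E) = 0.0084270/(1+0.0084270) = 0.0084.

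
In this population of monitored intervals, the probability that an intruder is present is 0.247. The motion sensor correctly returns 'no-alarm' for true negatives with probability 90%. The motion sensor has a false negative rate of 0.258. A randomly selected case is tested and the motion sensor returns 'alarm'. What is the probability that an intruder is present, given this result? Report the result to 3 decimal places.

Write H for 'an intruder is present'. Prior odds H:¬H = 0.247/0.753 = 0.32802. For the 'alarm' outcome, the likelihood ratio is 0.742/0.1 = 7.4200.
Posterior odds = 0.32802 × 7.4200 = 2.4339, so P(H|E) = 2.4339/(1+2.4339) = 0.709.

P(H | E) ≈ 0.709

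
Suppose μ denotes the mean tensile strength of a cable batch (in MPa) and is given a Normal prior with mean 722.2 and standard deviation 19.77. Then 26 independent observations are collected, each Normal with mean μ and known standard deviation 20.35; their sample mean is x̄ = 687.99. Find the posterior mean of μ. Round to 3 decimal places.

Posterior mean ≈ 689.330

Prior precision 1/τ₀² = 1/19.77² = 0.00255851; data precision n/σ² = 26/20.35² = 0.0627834.
Posterior precision = 0.00255851 + 0.0627834 = 0.0653419.
Posterior mean = (0.00255851·722.2 + 0.0627834·687.99) / 0.0653419 = 689.330.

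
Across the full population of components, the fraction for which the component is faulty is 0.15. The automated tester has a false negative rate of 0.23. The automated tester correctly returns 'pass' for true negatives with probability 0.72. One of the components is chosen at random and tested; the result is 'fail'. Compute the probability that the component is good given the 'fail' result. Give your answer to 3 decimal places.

P(¬H | E) ≈ 0.673

Write H for 'the component is faulty'. Prior odds H:¬H = 0.15/0.85 = 0.17647. For the 'fail' outcome, the likelihood ratio is 0.77/0.28 = 2.7500.
Posterior odds = 0.17647 × 2.7500 = 0.48529, so P(H|E) = 0.48529/(1+0.48529) = 0.327. Then P(¬H|E) = 1 − 0.327 = 0.673.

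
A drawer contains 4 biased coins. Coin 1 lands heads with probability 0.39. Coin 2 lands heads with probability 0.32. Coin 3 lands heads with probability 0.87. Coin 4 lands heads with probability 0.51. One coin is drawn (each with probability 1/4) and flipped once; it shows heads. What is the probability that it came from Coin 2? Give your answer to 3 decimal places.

P(heads|C1) = 0.39; P(heads|C2) = 0.32; P(heads|C3) = 0.87; P(heads|C4) = 0.51.
Prior × likelihood for each source: 0.25·0.39=0.09750, 0.25·0.32=0.08000, 0.25·0.87=0.2175, 0.25·0.51=0.1275. Summing gives P(heads) = 0.52250.
P(Coin 2 | heads) = 0.08000 / 0.52250 = 0.153.

Posterior probability ≈ 0.153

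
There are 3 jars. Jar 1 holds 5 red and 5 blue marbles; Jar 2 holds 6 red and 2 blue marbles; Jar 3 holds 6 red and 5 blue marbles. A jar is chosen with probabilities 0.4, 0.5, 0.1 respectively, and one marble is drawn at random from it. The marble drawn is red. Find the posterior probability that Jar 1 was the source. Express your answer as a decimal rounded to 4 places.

P(red|Jar 1) = 0.5; P(red|Jar 2) = 0.75; P(red|Jar 3) = 0.5455.
Prior × likelihood for each source: 0.4·0.5=0.2000, 0.5·0.75=0.3750, 0.1·0.5455=0.05455. Summing gives P(red) = 0.62955.
P(Jar 1 | red) = 0.2000 / 0.62955 = 0.3177.

Posterior probability ≈ 0.3177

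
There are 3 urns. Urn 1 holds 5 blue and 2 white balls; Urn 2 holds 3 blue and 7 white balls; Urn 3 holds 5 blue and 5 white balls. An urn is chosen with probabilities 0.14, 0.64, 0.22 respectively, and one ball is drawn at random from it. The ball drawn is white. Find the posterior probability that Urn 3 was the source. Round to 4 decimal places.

Tabulate prior·likelihood by source: [1] prior 0.14, lik 0.2857, product 0.04000; [2] prior 0.64, lik 0.7, product 0.4480; [3] prior 0.22, lik 0.5, product 0.1100.
Normalizing constant = 0.59800; the posterior for Urn 3 is its product over the sum, 0.1100/0.59800 = 0.1839.

Posterior probability ≈ 0.1839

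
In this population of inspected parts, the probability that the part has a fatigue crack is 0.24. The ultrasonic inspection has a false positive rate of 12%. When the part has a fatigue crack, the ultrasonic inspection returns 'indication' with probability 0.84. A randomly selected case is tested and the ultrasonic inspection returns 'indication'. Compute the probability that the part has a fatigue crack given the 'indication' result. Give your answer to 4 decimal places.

Write H for 'the part has a fatigue crack'. Prior odds H:¬H = 0.24/0.76 = 0.31579. For the 'indication' outcome, the likelihood ratio is 0.84/0.12 = 7.0000.
Posterior odds = 0.31579 × 7.0000 = 2.2105, so P(H|E) = 2.2105/(1+2.2105) = 0.6885.

P(H | E) ≈ 0.6885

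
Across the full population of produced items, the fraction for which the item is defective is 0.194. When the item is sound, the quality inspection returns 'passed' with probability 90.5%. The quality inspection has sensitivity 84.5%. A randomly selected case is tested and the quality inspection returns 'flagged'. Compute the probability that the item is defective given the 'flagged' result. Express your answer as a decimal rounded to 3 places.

P(H | E) ≈ 0.682

Write H for 'the item is defective'. Prior odds H:¬H = 0.194/0.806 = 0.24069. For the 'flagged' outcome, the likelihood ratio is 0.845/0.095 = 8.8947.
Posterior odds = 0.24069 × 8.8947 = 2.1409, so P(H|E) = 2.1409/(1+2.1409) = 0.682.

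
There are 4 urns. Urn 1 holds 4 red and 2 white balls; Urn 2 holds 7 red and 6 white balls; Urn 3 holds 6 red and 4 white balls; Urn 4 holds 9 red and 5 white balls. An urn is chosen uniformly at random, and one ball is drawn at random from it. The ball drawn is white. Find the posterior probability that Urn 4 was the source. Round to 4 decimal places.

Posterior probability ≈ 0.2301

P(white|Urn 1) = 0.3333; P(white|Urn 2) = 0.4615; P(white|Urn 3) = 0.4; P(white|Urn 4) = 0.3571.
Prior × likelihood for each source: 0.25·0.3333=0.08333, 0.25·0.4615=0.1154, 0.25·0.4=0.1000, 0.25·0.3571=0.08929. Summing gives P(white) = 0.38800.
P(Urn 4 | white) = 0.08929 / 0.38800 = 0.2301.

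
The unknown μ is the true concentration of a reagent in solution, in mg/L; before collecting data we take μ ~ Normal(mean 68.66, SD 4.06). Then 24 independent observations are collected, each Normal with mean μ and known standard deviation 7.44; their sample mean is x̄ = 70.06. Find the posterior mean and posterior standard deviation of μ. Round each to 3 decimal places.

Posterior mean ≈ 69.888; posterior SD ≈ 1.422

Prior precision 1/τ₀² = 1/4.06² = 0.0606664; data precision n/σ² = 24/7.44² = 0.433576.
Posterior precision = 0.0606664 + 0.433576 = 0.494242, giving posterior SD = 1/√0.494242 = 1.422.
Posterior mean = (0.0606664·68.66 + 0.433576·70.06) / 0.494242 = 69.888.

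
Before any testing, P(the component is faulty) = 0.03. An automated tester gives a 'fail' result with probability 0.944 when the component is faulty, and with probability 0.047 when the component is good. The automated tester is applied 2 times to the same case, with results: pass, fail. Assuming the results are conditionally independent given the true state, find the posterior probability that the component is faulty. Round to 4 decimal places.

Posterior P(H) ≈ 0.0352

With H the event that the component is faulty, the joint likelihood of the observed sequence is P(data|H) = 0.056·0.944 = 0.052864 and P(data|¬H) = 0.953·0.047 = 0.044791.
Bayes: P(H|data) = 0.03·0.052864 / (0.03·0.052864 + 0.97·0.044791) = 0.0015859/0.045033 = 0.0352.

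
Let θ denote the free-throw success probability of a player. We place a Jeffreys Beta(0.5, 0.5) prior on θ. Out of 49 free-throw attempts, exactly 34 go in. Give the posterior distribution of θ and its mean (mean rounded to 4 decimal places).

Posterior: Beta(34.5, 15.5); mean ≈ 0.6900

The binomial likelihood is conjugate to the Beta prior: with 34 successes and 15 failures, the posterior is Beta(0.5+34, 0.5+15) = Beta(34.5, 15.5).
Posterior mean = α/(α+β) = 34.5/50 = 0.6900.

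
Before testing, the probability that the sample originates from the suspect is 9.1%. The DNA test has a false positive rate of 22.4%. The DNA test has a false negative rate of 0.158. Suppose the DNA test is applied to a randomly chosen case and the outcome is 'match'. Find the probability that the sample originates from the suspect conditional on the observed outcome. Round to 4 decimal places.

Let H be the event that the sample originates from the suspect. P(H) = 0.091, so P(¬H) = 0.909. With E the 'match' result, P(E|H) = 0.842 and P(E|¬H) = 0.224.
P(E) = 0.842·0.091 + 0.224·0.909 = 0.076622 + 0.20362 = 0.28024.
By Bayes' theorem, P(H|E) = 0.076622 / 0.28024 = 0.2734.

P(H | E) ≈ 0.2734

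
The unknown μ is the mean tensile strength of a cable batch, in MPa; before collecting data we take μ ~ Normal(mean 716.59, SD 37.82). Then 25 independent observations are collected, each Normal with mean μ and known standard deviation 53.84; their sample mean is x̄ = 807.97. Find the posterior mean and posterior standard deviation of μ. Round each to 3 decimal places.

Prior precision 1/τ₀² = 1/37.82² = 0.00069913; data precision n/σ² = 25/53.84² = 0.00862442.
Posterior precision = 0.00069913 + 0.00862442 = 0.00932355, giving posterior SD = 1/√0.00932355 = 10.356.
Posterior mean = (0.00069913·716.59 + 0.00862442·807.97) / 0.00932355 = 801.118.

Posterior mean ≈ 801.118; posterior SD ≈ 10.356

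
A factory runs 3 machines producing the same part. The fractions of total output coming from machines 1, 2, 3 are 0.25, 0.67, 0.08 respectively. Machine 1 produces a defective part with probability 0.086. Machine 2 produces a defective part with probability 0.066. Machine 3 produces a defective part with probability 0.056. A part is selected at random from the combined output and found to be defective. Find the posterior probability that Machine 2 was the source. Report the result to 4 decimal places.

Posterior probability ≈ 0.6299

P(defective|M1) = 0.086; P(defective|M2) = 0.066; P(defective|M3) = 0.056.
Prior × likelihood for each source: 0.25·0.086=0.02150, 0.67·0.066=0.04422, 0.08·0.056=0.004480. Summing gives P(defective) = 0.070200.
P(Machine 2 | defective) = 0.04422 / 0.070200 = 0.6299.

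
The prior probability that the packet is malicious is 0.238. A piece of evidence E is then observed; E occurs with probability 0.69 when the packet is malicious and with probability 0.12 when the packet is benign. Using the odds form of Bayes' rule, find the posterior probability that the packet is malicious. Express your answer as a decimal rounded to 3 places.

Prior odds = 0.238/(1−0.238) = 0.31234. In log-odds, ln(0.31234) = -1.1637.
Add log likelihood ratio: ln(5.7500) = 1.7492.
Posterior log-odds = 0.58552, so posterior odds = exp(0.58552) = 1.7959. Converting, P(H|E) = 1.7959/2.7959 = 0.642.

Posterior probability ≈ 0.642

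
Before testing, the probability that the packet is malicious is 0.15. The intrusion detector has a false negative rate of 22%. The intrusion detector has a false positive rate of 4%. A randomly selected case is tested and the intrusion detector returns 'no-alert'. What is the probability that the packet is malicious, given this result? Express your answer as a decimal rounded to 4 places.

Write H for 'the packet is malicious'. Prior odds H:¬H = 0.15/0.85 = 0.17647. For the 'no-alert' outcome, the likelihood ratio is 0.22/0.96 = 0.22917.
Posterior odds = 0.17647 × 0.22917 = 0.040441, so P(H|E) = 0.040441/(1+0.040441) = 0.0389.

P(H | E) ≈ 0.0389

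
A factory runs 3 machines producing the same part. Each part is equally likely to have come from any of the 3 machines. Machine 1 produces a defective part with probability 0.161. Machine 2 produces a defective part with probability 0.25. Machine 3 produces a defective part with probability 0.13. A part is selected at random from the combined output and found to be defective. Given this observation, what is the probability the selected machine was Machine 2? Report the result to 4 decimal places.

Posterior probability ≈ 0.4621

P(defective|M1) = 0.161; P(defective|M2) = 0.25; P(defective|M3) = 0.13.
Prior × likelihood for each source: 0.333333·0.161=0.05367, 0.333333·0.25=0.08333, 0.333333·0.13=0.04333. Summing gives P(defective) = 0.18033.
P(Machine 2 | defective) = 0.08333 / 0.18033 = 0.4621.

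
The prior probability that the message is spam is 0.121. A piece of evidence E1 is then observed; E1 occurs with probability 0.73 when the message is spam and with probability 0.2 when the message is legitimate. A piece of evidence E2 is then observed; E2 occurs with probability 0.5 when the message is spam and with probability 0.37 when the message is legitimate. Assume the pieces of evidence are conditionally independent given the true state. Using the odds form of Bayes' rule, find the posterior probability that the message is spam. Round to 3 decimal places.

Posterior probability ≈ 0.404

Prior odds = 0.121/(1−0.121) = 0.13766. In log-odds, ln(0.13766) = -1.9830.
Add log likelihood ratios: ln(3.6500) + ln(1.3514) = 1.5958.
Posterior log-odds = -0.38716, so posterior odds = exp(-0.38716) = 0.67898. Converting, P(H|E) = 0.67898/1.6790 = 0.404.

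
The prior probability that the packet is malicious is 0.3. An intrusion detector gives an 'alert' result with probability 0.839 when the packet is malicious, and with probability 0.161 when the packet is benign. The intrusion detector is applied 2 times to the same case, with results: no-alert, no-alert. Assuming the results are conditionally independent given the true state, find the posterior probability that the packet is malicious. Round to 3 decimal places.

Posterior P(H) ≈ 0.016

Let H be the event that the packet is malicious; start with P(H) = 0.3. P('alert'|H) = 0.839, P('alert'|¬H) = 0.161.
Update on result 1 ('no-alert'): P(H) ← 0.161·0.3000 / (0.161·0.3000 + 0.839·0.7000) = 0.048300/0.63560 = 0.0760.
Update on result 2 ('no-alert'): P(H) ← 0.161·0.0760 / (0.161·0.0760 + 0.839·0.9240) = 0.012235/0.78748 = 0.0155.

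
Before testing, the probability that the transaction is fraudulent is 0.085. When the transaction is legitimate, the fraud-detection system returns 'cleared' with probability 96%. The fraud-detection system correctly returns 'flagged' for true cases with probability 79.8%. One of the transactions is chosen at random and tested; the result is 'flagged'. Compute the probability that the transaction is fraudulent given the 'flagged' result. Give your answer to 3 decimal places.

Write H for 'the transaction is fraudulent'. Prior odds H:¬H = 0.085/0.915 = 0.092896. For the 'flagged' outcome, the likelihood ratio is 0.798/0.04 = 19.950.
Posterior odds = 0.092896 × 19.950 = 1.8533, so P(H|E) = 1.8533/(1+1.8533) = 0.650.

P(H | E) ≈ 0.650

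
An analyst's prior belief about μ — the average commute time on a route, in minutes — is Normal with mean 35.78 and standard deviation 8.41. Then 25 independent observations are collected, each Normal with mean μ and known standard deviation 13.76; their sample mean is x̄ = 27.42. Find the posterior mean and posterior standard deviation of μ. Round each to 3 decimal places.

With known σ, the Normal prior is conjugate. Weight on the data is w = (n/σ²)/(n/σ² + 1/τ₀²) = 0.132039/(0.132039+0.0141387) = 0.90328.
Posterior mean = w·x̄ + (1−w)·μ₀ = 0.90328·27.42 + 0.096722·35.78 = 28.229. Posterior variance = 1/(0.132039+0.0141387) = 6.84098, so SD = 2.616.

Posterior mean ≈ 28.229; posterior SD ≈ 2.616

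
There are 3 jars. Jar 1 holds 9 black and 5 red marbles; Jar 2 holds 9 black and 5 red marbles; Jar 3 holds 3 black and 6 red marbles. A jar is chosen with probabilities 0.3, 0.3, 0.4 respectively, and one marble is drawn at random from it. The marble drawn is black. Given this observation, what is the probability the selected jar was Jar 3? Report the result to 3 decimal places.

Tabulate prior·likelihood by source: [1] prior 0.3, lik 0.6429, product 0.1929; [2] prior 0.3, lik 0.6429, product 0.1929; [3] prior 0.4, lik 0.3333, product 0.1333.
Normalizing constant = 0.51905; the posterior for Jar 3 is its product over the sum, 0.1333/0.51905 = 0.257.

Posterior probability ≈ 0.257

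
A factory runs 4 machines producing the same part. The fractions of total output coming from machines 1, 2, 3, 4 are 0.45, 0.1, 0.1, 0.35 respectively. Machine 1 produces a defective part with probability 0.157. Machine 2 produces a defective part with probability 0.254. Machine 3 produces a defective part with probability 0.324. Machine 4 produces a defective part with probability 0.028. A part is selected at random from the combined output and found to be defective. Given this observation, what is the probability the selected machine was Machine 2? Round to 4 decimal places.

Posterior probability ≈ 0.1837

Tabulate prior·likelihood by source: [1] prior 0.45, lik 0.157, product 0.07065; [2] prior 0.1, lik 0.254, product 0.02540; [3] prior 0.1, lik 0.324, product 0.03240; [4] prior 0.35, lik 0.028, product 0.009800.
Normalizing constant = 0.13825; the posterior for Machine 2 is its product over the sum, 0.02540/0.13825 = 0.1837.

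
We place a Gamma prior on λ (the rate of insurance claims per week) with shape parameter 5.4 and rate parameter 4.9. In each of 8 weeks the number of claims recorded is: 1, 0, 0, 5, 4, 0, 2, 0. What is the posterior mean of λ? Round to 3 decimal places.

Total count ∑xᵢ = 12 over n = 8 weeks.
Gamma is conjugate to the Poisson likelihood: posterior is Gamma(shape = 5.4+12 = 17.4, rate = 4.9+8 = 12.9).
E[λ | data] = 17.4/12.9 = 1.349.

Posterior mean ≈ 1.349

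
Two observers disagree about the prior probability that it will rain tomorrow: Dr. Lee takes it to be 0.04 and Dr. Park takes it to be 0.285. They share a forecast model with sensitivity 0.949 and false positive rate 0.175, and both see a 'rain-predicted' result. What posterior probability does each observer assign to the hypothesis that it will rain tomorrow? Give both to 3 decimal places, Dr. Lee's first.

The likelihood ratio for a 'rain-predicted' result is 0.949/0.175 = 5.4229.
Dr. Lee: prior odds 0.04/0.96 = 0.041667; posterior odds 0.22595; posterior probability 0.184.
Dr. Park: prior odds 0.285/0.715 = 0.39860; posterior odds 2.1616; posterior probability 0.684.

Dr. Lee: 0.184; Dr. Park: 0.684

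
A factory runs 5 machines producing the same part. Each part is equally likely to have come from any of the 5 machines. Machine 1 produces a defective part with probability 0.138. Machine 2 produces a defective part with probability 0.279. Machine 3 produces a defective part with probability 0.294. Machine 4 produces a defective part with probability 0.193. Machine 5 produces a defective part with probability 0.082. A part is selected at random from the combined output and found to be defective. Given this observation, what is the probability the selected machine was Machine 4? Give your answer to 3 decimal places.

P(defective|M1) = 0.138; P(defective|M2) = 0.279; P(defective|M3) = 0.294; P(defective|M4) = 0.193; P(defective|M5) = 0.082.
Prior × likelihood for each source: 0.2·0.138=0.02760, 0.2·0.279=0.05580, 0.2·0.294=0.05880, 0.2·0.193=0.03860, 0.2·0.082=0.01640. Summing gives P(defective) = 0.19720.
P(Machine 4 | defective) = 0.03860 / 0.19720 = 0.196.

Posterior probability ≈ 0.196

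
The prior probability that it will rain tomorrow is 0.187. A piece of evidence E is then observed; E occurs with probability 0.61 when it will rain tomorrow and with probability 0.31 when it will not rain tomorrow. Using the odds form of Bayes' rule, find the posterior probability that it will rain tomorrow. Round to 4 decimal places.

Posterior probability ≈ 0.3116

Prior odds = 0.187/(1−0.187) = 0.23001.
Likelihood ratio for E = 0.61/0.31 = 1.9677.
Posterior odds = prior odds × LR = 0.45260.
Posterior probability = odds/(1+odds) = 0.45260/1.4526 = 0.3116.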